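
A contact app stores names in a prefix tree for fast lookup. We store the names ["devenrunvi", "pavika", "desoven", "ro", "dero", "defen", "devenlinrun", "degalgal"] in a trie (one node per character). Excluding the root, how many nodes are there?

Count nodes per top-level branch (shared prefixes stored once):
  'd'-branch (defen, degalgal, dero, desoven, devenlinrun, devenrunvi): 32 nodes
  'p'-branch (pavika): 6 nodes
  'r'-branch (ro): 2 nodes
Sum: 40

40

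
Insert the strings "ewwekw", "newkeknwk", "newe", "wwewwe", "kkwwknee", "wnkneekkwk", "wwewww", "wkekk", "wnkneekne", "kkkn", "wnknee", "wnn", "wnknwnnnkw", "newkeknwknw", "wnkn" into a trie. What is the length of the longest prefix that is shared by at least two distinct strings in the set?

The deepest shared node is where two words last agree before diverging.
e.g. "newkeknwk" and "newkeknwknw" share the prefix "newkeknwk" of length 9; no pair shares a longer one.
Longest shared-prefix length: 9

9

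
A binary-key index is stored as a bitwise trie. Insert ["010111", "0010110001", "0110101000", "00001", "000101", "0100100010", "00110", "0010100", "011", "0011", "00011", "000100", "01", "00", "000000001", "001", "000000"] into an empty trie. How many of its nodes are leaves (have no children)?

A leaf is a node with no children — equivalently, the end of a word that is not a proper prefix of any other stored word.
Those words: "000000001", "00001", "000100", "000101", "00011", "0010100", "0010110001", "00110", "0100100010", "010111", "0110101000"
Leaf count: 11

11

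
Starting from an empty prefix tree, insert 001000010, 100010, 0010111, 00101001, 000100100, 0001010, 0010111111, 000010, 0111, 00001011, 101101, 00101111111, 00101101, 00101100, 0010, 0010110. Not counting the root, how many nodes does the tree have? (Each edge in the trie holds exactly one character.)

For each word, the new-node count is its length minus the longest prefix already in the trie:
  "001000010" → 9 new (0, 0, 1, 0, 0, 0, 0, 1, 0)
  "100010" → 6 new (1, 0, 0, 0, 1, 0)
  "0010111" → prefix "0010" already present; 3 new (1, 1, 1)
  "00101001" → prefix "00101" already present; 3 new (0, 0, 1)
  "000100100" → prefix "00" already present; 7 new (0, 1, 0, 0, 1, 0, 0)
  "0001010" → prefix "00010" already present; 2 new (1, 0)
  "0010111111" → prefix "0010111" already present; 3 new (1, 1, 1)
  "000010" → prefix "000" already present; 3 new (0, 1, 0)
  "0111" → prefix "0" already present; 3 new (1, 1, 1)
  "00001011" → prefix "000010" already present; 2 new (1, 1)
  "101101" → prefix "10" already present; 4 new (1, 1, 0, 1)
  "00101111111" → prefix "0010111111" already present; 1 new (1)
  "00101101" → prefix "001011" already present; 2 new (0, 1)
  "00101100" → prefix "0010110" already present; 1 new (0)
  "0010" → prefix "0010" already present; 0 new (none)
  "0010110" → prefix "0010110" already present; 0 new (none)
Total nodes = 9 + 6 + 3 + 3 + 7 + 2 + 3 + 3 + 3 + 2 + 4 + 1 + 2 + 1 + 0 + 0 = 49

49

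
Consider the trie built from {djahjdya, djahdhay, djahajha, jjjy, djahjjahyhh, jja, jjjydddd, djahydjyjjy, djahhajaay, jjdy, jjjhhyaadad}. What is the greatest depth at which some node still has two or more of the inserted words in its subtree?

Look for the deepest trie node that still has at least two words in its subtree.
"djahjdya" and "djahjjahyhh" agree on "djahj" (5 characters) before diverging; nothing deeper is shared.
Longest shared-prefix length: 5

5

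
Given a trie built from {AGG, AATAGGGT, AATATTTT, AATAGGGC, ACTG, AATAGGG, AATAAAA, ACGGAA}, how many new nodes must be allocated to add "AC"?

0

Every character of "AC" already lies on an existing path (it is a prefix of some stored word).
No new nodes are needed: 0.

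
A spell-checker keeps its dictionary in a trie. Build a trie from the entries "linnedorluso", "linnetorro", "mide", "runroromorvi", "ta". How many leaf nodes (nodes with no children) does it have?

A leaf is a node with no children — equivalently, the end of a word that is not a proper prefix of any other stored word.
Those words: "linnedorluso", "linnetorro", "mide", "runroromorvi", "ta"
Leaf count: 5

5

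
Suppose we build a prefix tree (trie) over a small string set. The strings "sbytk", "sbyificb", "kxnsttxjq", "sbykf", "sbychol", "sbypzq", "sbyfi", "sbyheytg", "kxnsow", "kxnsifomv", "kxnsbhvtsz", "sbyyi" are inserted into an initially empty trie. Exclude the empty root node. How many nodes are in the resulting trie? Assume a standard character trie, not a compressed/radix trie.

50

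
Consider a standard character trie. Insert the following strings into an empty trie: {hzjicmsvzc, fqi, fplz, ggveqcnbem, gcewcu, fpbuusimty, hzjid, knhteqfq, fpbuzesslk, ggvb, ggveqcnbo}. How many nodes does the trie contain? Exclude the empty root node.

56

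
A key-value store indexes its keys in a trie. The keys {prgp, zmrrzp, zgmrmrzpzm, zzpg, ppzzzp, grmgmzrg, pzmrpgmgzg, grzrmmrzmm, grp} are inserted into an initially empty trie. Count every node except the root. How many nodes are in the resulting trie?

For each word, the new-node count is its length minus the longest prefix already in the trie:
  "prgp" → 4 new (p, r, g, p)
  "zmrrzp" → 6 new (z, m, r, r, z, p)
  "zgmrmrzpzm" → prefix "z" already present; 9 new (g, m, r, m, r, z, p, z, m)
  "zzpg" → prefix "z" already present; 3 new (z, p, g)
  "ppzzzp" → prefix "p" already present; 5 new (p, z, z, z, p)
  "grmgmzrg" → 8 new (g, r, m, g, m, z, r, g)
  "pzmrpgmgzg" → prefix "p" already present; 9 new (z, m, r, p, g, m, g, z, g)
  "grzrmmrzmm" → prefix "gr" already present; 8 new (z, r, m, m, r, z, m, m)
  "grp" → prefix "gr" already present; 1 new (p)
Total nodes = 4 + 6 + 9 + 3 + 5 + 8 + 9 + 8 + 1 = 53

53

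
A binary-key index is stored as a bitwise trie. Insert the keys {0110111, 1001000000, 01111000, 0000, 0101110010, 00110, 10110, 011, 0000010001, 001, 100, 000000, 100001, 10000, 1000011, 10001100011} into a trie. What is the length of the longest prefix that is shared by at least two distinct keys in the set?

The deepest shared node is where two words last agree before diverging.
"100001" and "1000011" agree on "100001" (6 characters) before diverging; nothing deeper is shared.
Longest shared-prefix length: 6

6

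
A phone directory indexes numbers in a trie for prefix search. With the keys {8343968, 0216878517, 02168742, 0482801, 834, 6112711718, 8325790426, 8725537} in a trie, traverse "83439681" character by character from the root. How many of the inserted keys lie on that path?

2

Walk "83439681" from the root; an end-of-word marker is hit whenever a stored word is a prefix of "83439681".
Prefixes of the query that are stored words: "834", "8343968"
Count: 2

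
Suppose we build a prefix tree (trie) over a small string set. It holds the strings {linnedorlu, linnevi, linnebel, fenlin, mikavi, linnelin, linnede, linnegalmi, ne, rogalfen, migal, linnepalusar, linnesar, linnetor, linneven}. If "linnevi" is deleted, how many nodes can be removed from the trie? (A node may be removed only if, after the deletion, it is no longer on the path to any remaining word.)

A node on "linnevi"'s path can go only if nothing else ends at it or branches off below it.
The suffix "i" (1 node) is used only by "linnevi"; the node for "linnev" still has the child "e", so pruning stops there.
Nodes removed: 1

1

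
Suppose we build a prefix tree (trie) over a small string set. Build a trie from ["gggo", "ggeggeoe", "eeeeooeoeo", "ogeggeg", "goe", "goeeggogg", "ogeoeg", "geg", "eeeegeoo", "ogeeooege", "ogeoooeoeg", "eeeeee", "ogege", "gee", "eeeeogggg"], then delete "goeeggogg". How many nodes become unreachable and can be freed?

After clearing the end-marker at "goeeggogg", prune upward until reaching a node still needed by another word.
The suffix "eggogg" (6 nodes) is used only by "goeeggogg"; "goe" is itself a stored word, so pruning stops there.
Nodes removed: 6

6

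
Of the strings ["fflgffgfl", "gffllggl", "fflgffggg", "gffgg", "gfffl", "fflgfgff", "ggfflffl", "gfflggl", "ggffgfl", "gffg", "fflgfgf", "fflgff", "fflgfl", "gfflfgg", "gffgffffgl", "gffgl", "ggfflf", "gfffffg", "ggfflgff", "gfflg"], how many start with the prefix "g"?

Filter for entries beginning with "g":
Matches: "gfffffg", "gfffl", "gffg", "gffgffffgl", "gffgg", "gffgl", "gfflfgg", "gfflg", "gfflggl", "gffllggl", "ggffgfl", "ggfflf", "ggfflffl", "ggfflgff"
Count: 14

14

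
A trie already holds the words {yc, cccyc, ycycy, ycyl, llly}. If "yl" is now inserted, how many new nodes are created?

The longest prefix of "yl" already in the trie is "y" (length 1).
So 2 − 1 = 1 new nodes.

1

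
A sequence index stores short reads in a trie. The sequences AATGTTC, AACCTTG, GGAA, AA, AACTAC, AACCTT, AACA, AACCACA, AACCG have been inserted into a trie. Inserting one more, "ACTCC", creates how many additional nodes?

The longest prefix of "ACTCC" already in the trie is "A" (length 1).
New nodes needed: |"ACTCC"| − 1 = 5 − 1 = 4.

4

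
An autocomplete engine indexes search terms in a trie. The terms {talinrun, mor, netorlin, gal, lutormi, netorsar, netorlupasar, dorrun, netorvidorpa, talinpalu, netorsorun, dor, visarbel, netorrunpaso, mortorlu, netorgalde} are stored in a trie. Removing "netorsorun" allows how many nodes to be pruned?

A node on "netorsorun"'s path can go only if nothing else ends at it or branches off below it.
The suffix "orun" (4 nodes) is used only by "netorsorun"; the node for "netors" still has the child "a", so pruning stops there.
Nodes removed: 4

4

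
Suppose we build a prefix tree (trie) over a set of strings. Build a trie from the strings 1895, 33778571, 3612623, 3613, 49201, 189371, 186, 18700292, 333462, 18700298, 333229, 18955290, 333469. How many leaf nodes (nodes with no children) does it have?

12

A leaf is a node with no children — equivalently, the end of a word that is not a proper prefix of any other stored word.
Those words: "186", "18700292", "18700298", "189371", "18955290", "333229", "333462", "333469", "33778571", "3612623", "3613", "49201"
Leaf count: 12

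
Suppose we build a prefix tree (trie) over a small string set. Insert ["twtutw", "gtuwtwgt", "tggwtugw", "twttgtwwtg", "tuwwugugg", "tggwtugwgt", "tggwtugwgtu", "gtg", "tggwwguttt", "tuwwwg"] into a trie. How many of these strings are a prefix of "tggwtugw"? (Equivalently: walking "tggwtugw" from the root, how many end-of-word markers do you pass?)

1

Check each prefix of "tggwtugw" against the stored set — each match is an end-marker on the path.
Prefixes of the query that are stored words: "tggwtugw"
Count: 1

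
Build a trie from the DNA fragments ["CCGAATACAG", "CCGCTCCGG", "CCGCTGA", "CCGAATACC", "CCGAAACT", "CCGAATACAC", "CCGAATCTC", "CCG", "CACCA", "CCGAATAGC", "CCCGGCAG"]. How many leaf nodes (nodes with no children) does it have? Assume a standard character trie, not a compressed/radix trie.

10

A leaf is a node with no children — equivalently, the end of a word that is not a proper prefix of any other stored word.
Those words: "CACCA", "CCCGGCAG", "CCGAAACT", "CCGAATACAC", "CCGAATACAG", "CCGAATACC", "CCGAATAGC", "CCGAATCTC", "CCGCTCCGG", "CCGCTGA"
Leaf count: 10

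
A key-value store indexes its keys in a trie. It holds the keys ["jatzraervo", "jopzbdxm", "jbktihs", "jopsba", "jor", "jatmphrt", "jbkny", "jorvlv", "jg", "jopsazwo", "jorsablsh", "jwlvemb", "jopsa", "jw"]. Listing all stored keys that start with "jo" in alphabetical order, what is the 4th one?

jopzbdxm

Words with prefix "jo", in lexicographic order: "jopsa", "jopsazwo", "jopsba", "jopzbdxm", "jor", "jorsablsh", "jorvlv"
The 4th is jopzbdxm.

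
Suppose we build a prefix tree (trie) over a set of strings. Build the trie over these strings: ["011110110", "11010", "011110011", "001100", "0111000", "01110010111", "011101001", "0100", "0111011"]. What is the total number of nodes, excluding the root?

37

Count nodes per top-level branch (shared prefixes stored once):
  '0'-branch (001100, 0100, 0111000, 01110010111, 011101001, 0111011, 011110011, 011110110): 32 nodes
  '1'-branch (11010): 5 nodes
Sum: 37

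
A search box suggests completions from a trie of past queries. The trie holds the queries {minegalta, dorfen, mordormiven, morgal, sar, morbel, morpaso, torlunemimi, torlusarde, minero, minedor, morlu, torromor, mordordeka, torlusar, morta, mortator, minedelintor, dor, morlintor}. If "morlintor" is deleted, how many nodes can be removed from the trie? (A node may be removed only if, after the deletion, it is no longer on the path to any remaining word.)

A node on "morlintor"'s path can go only if nothing else ends at it or branches off below it.
The suffix "intor" (5 nodes) is used only by "morlintor"; the node for "morl" still has the child "u", so pruning stops there.
Nodes removed: 5

5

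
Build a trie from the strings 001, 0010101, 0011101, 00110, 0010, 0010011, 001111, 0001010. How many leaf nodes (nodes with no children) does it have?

6

A leaf is a node with no children — equivalently, the end of a word that is not a proper prefix of any other stored word.
Those words: "0001010", "0010011", "0010101", "00110", "0011101", "001111"
Leaf count: 6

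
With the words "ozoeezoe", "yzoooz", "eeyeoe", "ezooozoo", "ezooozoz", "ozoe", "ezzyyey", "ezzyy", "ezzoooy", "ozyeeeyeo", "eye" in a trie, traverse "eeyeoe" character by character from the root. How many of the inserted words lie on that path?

Traverse "eeyeoe" character by character; count nodes along the way that are marked as word ends.
Prefixes of the query that are stored words: "eeyeoe"
Count: 1

1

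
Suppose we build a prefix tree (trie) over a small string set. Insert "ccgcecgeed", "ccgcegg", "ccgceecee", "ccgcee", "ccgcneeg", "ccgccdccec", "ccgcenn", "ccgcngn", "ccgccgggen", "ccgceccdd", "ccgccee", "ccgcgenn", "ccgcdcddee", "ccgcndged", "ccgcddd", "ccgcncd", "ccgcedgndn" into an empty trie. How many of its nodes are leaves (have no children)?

Leaves are exactly the stored words that no other stored word extends.
Those words: "ccgccdccec", "ccgccee", "ccgccgggen", "ccgcdcddee", "ccgcddd", "ccgceccdd", "ccgcecgeed", "ccgcedgndn", "ccgceecee", "ccgcegg", "ccgcenn", "ccgcgenn", "ccgcncd", "ccgcndged", "ccgcneeg", "ccgcngn"
Leaf count: 16

16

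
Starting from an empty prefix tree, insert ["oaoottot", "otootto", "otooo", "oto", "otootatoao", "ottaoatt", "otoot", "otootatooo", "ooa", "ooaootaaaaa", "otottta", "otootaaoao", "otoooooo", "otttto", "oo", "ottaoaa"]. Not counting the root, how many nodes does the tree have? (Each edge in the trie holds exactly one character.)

Insert word by word; a character creates a node only if that edge doesn't already exist:
  "oaoottot" → 8 new (o, a, o, o, t, t, o, t)
  "otootto" → prefix "o" already present; 6 new (t, o, o, t, t, o)
  "otooo" → prefix "otoo" already present; 1 new (o)
  "oto" → prefix "oto" already present; 0 new (none)
  "otootatoao" → prefix "otoot" already present; 5 new (a, t, o, a, o)
  "ottaoatt" → prefix "ot" already present; 6 new (t, a, o, a, t, t)
  "otoot" → prefix "otoot" already present; 0 new (none)
  "otootatooo" → prefix "otootato" already present; 2 new (o, o)
  "ooa" → prefix "o" already present; 2 new (o, a)
  "ooaootaaaaa" → prefix "ooa" already present; 8 new (o, o, t, a, a, a, a, a)
  "otottta" → prefix "oto" already present; 4 new (t, t, t, a)
  "otootaaoao" → prefix "otoota" already present; 4 new (a, o, a, o)
  "otoooooo" → prefix "otooo" already present; 3 new (o, o, o)
  "otttto" → prefix "ott" already present; 3 new (t, t, o)
  "oo" → prefix "oo" already present; 0 new (none)
  "ottaoaa" → prefix "ottaoa" already present; 1 new (a)
Total nodes = 8 + 6 + 1 + 0 + 5 + 6 + 0 + 2 + 2 + 8 + 4 + 4 + 3 + 3 + 0 + 1 = 53

53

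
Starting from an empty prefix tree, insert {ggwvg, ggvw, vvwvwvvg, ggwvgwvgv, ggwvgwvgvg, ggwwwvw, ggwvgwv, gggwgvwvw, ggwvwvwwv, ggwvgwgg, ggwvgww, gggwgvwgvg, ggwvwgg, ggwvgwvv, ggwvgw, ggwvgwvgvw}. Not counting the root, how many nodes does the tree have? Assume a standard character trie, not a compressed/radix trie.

46

Trace insertions, counting only characters that open a new branch:
  "ggwvg" → 5 new (g, g, w, v, g)
  "ggvw" → prefix "gg" already present; 2 new (v, w)
  "vvwvwvvg" → 8 new (v, v, w, v, w, v, v, g)
  "ggwvgwvgv" → prefix "ggwvg" already present; 4 new (w, v, g, v)
  "ggwvgwvgvg" → prefix "ggwvgwvgv" already present; 1 new (g)
  "ggwwwvw" → prefix "ggw" already present; 4 new (w, w, v, w)
  "ggwvgwv" → prefix "ggwvgwv" already present; 0 new (none)
  "gggwgvwvw" → prefix "gg" already present; 7 new (g, w, g, v, w, v, w)
  "ggwvwvwwv" → prefix "ggwv" already present; 5 new (w, v, w, w, v)
  "ggwvgwgg" → prefix "ggwvgw" already present; 2 new (g, g)
  "ggwvgww" → prefix "ggwvgw" already present; 1 new (w)
  "gggwgvwgvg" → prefix "gggwgvw" already present; 3 new (g, v, g)
  "ggwvwgg" → prefix "ggwvw" already present; 2 new (g, g)
  "ggwvgwvv" → prefix "ggwvgwv" already present; 1 new (v)
  "ggwvgw" → prefix "ggwvgw" already present; 0 new (none)
  "ggwvgwvgvw" → prefix "ggwvgwvgv" already present; 1 new (w)
Total nodes = 5 + 2 + 8 + 4 + 1 + 4 + 0 + 7 + 5 + 2 + 1 + 3 + 2 + 1 + 0 + 1 = 46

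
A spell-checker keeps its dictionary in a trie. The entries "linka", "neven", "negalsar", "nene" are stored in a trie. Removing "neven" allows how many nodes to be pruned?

After clearing the end-marker at "neven", prune upward until reaching a node still needed by another word.
The suffix "ven" (3 nodes) is used only by "neven"; the node for "ne" still has the child "g", so pruning stops there.
Nodes removed: 3

3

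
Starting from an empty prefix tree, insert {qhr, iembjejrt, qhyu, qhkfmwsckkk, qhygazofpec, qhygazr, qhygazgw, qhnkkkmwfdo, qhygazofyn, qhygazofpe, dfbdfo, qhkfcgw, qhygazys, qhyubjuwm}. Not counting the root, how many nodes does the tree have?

61

Trace insertions, counting only characters that open a new branch:
  "qhr" → 3 new (q, h, r)
  "iembjejrt" → 9 new (i, e, m, b, j, e, j, r, t)
  "qhyu" → prefix "qh" already present; 2 new (y, u)
  "qhkfmwsckkk" → prefix "qh" already present; 9 new (k, f, m, w, s, c, k, k, k)
  "qhygazofpec" → prefix "qhy" already present; 8 new (g, a, z, o, f, p, e, c)
  "qhygazr" → prefix "qhygaz" already present; 1 new (r)
  "qhygazgw" → prefix "qhygaz" already present; 2 new (g, w)
  "qhnkkkmwfdo" → prefix "qh" already present; 9 new (n, k, k, k, m, w, f, d, o)
  "qhygazofyn" → prefix "qhygazof" already present; 2 new (y, n)
  "qhygazofpe" → prefix "qhygazofpe" already present; 0 new (none)
  "dfbdfo" → 6 new (d, f, b, d, f, o)
  "qhkfcgw" → prefix "qhkf" already present; 3 new (c, g, w)
  "qhygazys" → prefix "qhygaz" already present; 2 new (y, s)
  "qhyubjuwm" → prefix "qhyu" already present; 5 new (b, j, u, w, m)
Total nodes = 3 + 9 + 2 + 9 + 8 + 1 + 2 + 9 + 2 + 0 + 6 + 3 + 2 + 5 = 61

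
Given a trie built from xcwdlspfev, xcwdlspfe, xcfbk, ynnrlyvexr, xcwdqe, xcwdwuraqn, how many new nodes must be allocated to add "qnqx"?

No existing word starts with "q", so every character of "qnqx" needs a new node.
4 − 0 = 4 new nodes.

4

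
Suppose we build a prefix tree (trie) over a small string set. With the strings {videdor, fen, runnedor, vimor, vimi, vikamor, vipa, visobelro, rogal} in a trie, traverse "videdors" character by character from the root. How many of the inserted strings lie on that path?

1

Walk "videdors" from the root; an end-of-word marker is hit whenever a stored word is a prefix of "videdors".
Prefixes of the query that are stored words: "videdor"
Count: 1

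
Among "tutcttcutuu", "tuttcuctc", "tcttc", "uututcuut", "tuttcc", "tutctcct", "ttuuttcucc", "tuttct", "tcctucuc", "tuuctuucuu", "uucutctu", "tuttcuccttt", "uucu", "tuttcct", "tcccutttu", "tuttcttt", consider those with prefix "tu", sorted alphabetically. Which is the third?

tuttcc

Filter for "tu…" and sort: "tutctcct", "tutcttcutuu", "tuttcc", "tuttcct", "tuttct", "tuttcttt", "tuttcuccttt", "tuttcuctc", "tuuctuucuu"
The 3rd is tuttcc.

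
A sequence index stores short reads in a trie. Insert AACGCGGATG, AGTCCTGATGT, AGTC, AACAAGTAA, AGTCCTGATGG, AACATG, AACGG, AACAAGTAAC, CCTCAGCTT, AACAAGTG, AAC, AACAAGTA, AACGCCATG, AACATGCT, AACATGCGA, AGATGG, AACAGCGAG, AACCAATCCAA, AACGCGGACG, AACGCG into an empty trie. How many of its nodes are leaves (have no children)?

14

A leaf is a node with no children — equivalently, the end of a word that is not a proper prefix of any other stored word.
Those words: "AACAAGTAAC", "AACAAGTG", "AACAGCGAG", "AACATGCGA", "AACATGCT", "AACCAATCCAA", "AACGCCATG", "AACGCGGACG", "AACGCGGATG", "AACGG", "AGATGG", "AGTCCTGATGG", "AGTCCTGATGT", "CCTCAGCTT"
Leaf count: 14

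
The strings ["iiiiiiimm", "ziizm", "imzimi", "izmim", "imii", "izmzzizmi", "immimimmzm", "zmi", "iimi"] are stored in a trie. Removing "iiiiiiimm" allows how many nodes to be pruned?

7

After clearing the end-marker at "iiiiiiimm", prune upward until reaching a node still needed by another word.
The suffix "iiiiimm" (7 nodes) is used only by "iiiiiiimm"; the node for "ii" still has the child "m", so pruning stops there.
Nodes removed: 7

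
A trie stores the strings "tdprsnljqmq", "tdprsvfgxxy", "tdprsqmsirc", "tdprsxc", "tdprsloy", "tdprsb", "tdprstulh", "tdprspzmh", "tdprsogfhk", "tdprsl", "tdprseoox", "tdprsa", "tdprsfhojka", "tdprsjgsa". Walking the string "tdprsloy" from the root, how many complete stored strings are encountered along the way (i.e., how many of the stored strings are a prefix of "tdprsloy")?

2

Check each prefix of "tdprsloy" against the stored set — each match is an end-marker on the path.
Prefixes of the query that are stored words: "tdprsl", "tdprsloy"
Count: 2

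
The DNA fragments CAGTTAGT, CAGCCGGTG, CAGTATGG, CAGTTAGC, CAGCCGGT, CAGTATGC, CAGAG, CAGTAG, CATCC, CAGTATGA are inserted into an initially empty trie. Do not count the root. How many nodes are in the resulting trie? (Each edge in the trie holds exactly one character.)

27

Count nodes per top-level branch (shared prefixes stored once):
  'C'-branch (CAGAG, CAGCCGGT, CAGCCGGTG, CAGTAG, CAGTATGA, CAGTATGC, CAGTATGG, CAGTTAGC, CAGTTAGT, CATCC): 27 nodes
Sum: 27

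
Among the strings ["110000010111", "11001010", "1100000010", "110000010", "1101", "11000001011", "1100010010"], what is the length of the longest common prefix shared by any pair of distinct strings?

11

Look for the deepest trie node that still has at least two words in its subtree.
e.g. "11000001011" and "110000010111" share the prefix "11000001011" of length 11; no pair shares a longer one.
Longest shared-prefix length: 11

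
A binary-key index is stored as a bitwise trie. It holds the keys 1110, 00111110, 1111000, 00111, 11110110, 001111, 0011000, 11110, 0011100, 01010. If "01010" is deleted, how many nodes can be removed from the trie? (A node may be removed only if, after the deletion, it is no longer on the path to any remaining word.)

4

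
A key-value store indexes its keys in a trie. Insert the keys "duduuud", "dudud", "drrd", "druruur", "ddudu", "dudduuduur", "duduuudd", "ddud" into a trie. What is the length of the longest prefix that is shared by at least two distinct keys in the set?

The deepest shared node is where two words last agree before diverging.
"duduuud" and "duduuudd" agree on "duduuud" (7 characters) before diverging; nothing deeper is shared.
Longest shared-prefix length: 7

7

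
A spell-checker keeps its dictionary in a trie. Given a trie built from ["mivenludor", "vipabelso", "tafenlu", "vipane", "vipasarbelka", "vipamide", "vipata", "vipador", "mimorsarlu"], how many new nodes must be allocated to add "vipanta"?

2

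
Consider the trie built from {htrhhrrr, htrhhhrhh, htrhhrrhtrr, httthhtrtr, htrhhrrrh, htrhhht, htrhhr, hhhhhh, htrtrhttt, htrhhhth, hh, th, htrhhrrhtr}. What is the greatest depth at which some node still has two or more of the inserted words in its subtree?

The deepest shared node is where two words last agree before diverging.
"htrhhrrhtr" and "htrhhrrhtrr" agree on "htrhhrrhtr" (10 characters) before diverging; nothing deeper is shared.
Longest shared-prefix length: 10

10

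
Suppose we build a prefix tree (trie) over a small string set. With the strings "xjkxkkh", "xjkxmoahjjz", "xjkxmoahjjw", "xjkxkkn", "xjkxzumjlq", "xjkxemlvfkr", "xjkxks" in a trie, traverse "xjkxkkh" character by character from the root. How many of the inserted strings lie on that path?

1

Walk "xjkxkkh" from the root; an end-of-word marker is hit whenever a stored word is a prefix of "xjkxkkh".
Prefixes of the query that are stored words: "xjkxkkh"
Count: 1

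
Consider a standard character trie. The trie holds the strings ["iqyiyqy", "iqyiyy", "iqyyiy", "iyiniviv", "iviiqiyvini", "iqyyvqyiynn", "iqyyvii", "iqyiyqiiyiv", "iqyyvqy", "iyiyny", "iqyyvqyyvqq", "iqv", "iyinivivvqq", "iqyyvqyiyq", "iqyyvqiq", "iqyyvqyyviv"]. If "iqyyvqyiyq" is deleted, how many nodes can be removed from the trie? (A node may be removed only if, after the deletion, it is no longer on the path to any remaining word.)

A node on "iqyyvqyiyq"'s path can go only if nothing else ends at it or branches off below it.
The suffix "q" (1 node) is used only by "iqyyvqyiyq"; the node for "iqyyvqyiy" still has the child "n", so pruning stops there.
Nodes removed: 1

1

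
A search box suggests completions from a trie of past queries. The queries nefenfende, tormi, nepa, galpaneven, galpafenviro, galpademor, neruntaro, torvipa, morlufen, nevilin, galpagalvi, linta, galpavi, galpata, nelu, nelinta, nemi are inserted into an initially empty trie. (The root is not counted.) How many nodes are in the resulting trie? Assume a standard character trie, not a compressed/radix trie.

85

Count nodes per top-level branch (shared prefixes stored once):
  'g'-branch (galpademor, galpafenviro, galpagalvi, galpaneven, galpata, galpavi): 31 nodes
  'l'-branch (linta): 5 nodes
  'm'-branch (morlufen): 8 nodes
  'n'-branch (nefenfende, nelinta, nelu, nemi, nepa, neruntaro, nevilin): 32 nodes
  't'-branch (tormi, torvipa): 9 nodes
Sum: 85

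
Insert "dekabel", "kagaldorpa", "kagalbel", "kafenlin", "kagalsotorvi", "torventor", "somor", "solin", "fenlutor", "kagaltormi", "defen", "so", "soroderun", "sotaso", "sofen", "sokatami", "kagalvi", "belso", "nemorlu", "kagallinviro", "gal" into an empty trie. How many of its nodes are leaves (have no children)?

20

Leaves are exactly the stored words that no other stored word extends.
Those words: "belso", "defen", "dekabel", "fenlutor", "gal", "kafenlin", "kagalbel", "kagaldorpa", "kagallinviro", "kagalsotorvi", "kagaltormi", "kagalvi", "nemorlu", "sofen", "sokatami", "solin", "somor", "soroderun", "sotaso", "torventor"
Leaf count: 20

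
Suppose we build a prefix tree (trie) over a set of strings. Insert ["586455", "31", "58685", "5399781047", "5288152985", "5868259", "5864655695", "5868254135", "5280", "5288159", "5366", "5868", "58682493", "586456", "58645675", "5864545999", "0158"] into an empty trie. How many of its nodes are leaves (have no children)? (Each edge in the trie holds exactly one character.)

15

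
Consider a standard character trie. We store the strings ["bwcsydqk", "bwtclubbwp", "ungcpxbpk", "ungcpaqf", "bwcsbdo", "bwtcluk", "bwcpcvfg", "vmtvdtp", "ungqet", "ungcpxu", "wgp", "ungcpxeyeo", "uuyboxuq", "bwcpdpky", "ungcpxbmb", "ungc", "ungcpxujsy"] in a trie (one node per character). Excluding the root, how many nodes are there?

71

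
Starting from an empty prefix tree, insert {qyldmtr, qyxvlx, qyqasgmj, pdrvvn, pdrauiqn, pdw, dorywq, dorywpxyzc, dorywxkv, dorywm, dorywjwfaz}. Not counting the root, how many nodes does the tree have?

Insert word by word; a character creates a node only if that edge doesn't already exist:
  "qyldmtr" → 7 new (q, y, l, d, m, t, r)
  "qyxvlx" → prefix "qy" already present; 4 new (x, v, l, x)
  "qyqasgmj" → prefix "qy" already present; 6 new (q, a, s, g, m, j)
  "pdrvvn" → 6 new (p, d, r, v, v, n)
  "pdrauiqn" → prefix "pdr" already present; 5 new (a, u, i, q, n)
  "pdw" → prefix "pd" already present; 1 new (w)
  "dorywq" → 6 new (d, o, r, y, w, q)
  "dorywpxyzc" → prefix "doryw" already present; 5 new (p, x, y, z, c)
  "dorywxkv" → prefix "doryw" already present; 3 new (x, k, v)
  "dorywm" → prefix "doryw" already present; 1 new (m)
  "dorywjwfaz" → prefix "doryw" already present; 5 new (j, w, f, a, z)
Total nodes = 7 + 4 + 6 + 6 + 5 + 1 + 6 + 5 + 3 + 1 + 5 = 49

49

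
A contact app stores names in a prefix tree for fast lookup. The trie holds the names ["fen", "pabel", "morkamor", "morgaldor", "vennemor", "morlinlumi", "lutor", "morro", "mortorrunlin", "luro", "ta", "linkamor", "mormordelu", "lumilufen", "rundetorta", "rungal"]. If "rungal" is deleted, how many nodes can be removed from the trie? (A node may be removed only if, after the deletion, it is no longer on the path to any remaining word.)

3

Walk "rungal" from the leaf back toward the root, removing each node that no remaining word uses.
The suffix "gal" (3 nodes) is used only by "rungal"; the node for "run" still has the child "d", so pruning stops there.
Nodes removed: 3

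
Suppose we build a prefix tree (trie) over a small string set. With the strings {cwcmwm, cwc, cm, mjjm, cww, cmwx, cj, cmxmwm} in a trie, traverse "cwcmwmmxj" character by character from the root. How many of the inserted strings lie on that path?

2

Walk "cwcmwmmxj" from the root; an end-of-word marker is hit whenever a stored word is a prefix of "cwcmwmmxj".
Prefixes of the query that are stored words: "cwc", "cwcmwm"
Count: 2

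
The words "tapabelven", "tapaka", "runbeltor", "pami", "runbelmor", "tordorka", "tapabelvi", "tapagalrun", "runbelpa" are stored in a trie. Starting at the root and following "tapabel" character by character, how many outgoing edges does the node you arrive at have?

1

The children of the "tapabel" node are the distinct next characters among strings starting with "tapabel".
Distinct next characters after "tapabel": v.
That node has 1 child edge.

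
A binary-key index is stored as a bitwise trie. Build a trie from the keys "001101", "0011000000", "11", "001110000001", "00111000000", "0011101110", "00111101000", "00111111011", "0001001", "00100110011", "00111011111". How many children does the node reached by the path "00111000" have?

1

Walk "00111000" from the root, arriving at one node.
Characters that immediately follow "00111000" among the stored strings: {0}.
That node has 1 child edge.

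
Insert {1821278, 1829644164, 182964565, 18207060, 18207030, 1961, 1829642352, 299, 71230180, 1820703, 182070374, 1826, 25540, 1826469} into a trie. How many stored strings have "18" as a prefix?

10

Traverse to the node for "18", then collect every word in that subtree.
Words under "18": 1820703, 18207030, 182070374, 18207060, 1821278, 1826, 1826469, 1829642352, 1829644164, 182964565
Count: 10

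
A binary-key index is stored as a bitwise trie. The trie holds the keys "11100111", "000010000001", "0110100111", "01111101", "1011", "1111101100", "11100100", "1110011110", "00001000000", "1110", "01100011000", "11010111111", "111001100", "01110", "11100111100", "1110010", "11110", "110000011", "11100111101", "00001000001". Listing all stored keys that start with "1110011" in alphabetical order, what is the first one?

111001100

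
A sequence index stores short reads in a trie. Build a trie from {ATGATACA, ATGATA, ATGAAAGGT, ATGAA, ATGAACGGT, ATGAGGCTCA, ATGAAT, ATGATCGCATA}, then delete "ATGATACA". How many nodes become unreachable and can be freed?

2

A node on "ATGATACA"'s path can go only if nothing else ends at it or branches off below it.
The suffix "CA" (2 nodes) is used only by "ATGATACA"; "ATGATA" is itself a stored word, so pruning stops there.
Nodes removed: 2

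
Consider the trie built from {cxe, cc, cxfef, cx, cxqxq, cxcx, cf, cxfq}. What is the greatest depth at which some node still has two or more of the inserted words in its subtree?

The deepest shared node is where two words last agree before diverging.
"cxfef" and "cxfq" agree on "cxf" (3 characters) before diverging; nothing deeper is shared.
Longest shared-prefix length: 3

3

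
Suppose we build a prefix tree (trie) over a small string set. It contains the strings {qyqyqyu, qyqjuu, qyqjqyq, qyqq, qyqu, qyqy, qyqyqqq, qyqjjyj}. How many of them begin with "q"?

8

Filter for entries beginning with "q":
Words under "q": qyqjjyj, qyqjqyq, qyqjuu, qyqq, qyqu, qyqy, qyqyqqq, qyqyqyu
Count: 8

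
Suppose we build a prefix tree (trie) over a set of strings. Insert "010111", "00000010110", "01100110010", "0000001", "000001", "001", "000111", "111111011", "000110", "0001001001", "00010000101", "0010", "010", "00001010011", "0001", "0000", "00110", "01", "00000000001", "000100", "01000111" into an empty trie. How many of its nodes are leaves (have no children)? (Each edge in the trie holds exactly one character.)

14

A leaf is a node with no children — equivalently, the end of a word that is not a proper prefix of any other stored word.
Those words: "00000000001", "00000010110", "000001", "00001010011", "00010000101", "0001001001", "000110", "000111", "0010", "00110", "01000111", "010111", "01100110010", "111111011"
Leaf count: 14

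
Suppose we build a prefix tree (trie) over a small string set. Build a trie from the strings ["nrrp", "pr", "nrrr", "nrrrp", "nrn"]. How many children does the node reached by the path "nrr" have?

2

Follow the path "nrr" to its node, then look at its outgoing edges.
Characters that immediately follow "nrr" among the stored strings: {p, r}.
That node has 2 child edges.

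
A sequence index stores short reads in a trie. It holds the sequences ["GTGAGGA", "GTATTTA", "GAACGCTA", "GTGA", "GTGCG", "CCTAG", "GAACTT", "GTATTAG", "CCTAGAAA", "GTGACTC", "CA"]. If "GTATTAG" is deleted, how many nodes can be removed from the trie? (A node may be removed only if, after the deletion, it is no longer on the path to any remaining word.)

2

A node on "GTATTAG"'s path can go only if nothing else ends at it or branches off below it.
The suffix "AG" (2 nodes) is used only by "GTATTAG"; the node for "GTATT" still has the child "T", so pruning stops there.
Nodes removed: 2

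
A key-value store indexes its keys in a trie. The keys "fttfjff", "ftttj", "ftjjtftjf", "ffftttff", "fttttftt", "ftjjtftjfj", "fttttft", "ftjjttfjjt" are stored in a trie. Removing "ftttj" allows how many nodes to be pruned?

Walk "ftttj" from the leaf back toward the root, removing each node that no remaining word uses.
The suffix "j" (1 node) is used only by "ftttj"; the node for "fttt" still has the child "t", so pruning stops there.
Nodes removed: 1

1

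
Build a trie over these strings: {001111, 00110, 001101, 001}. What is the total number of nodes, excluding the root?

8

Trie structure (* marks end of a word):
(root)
└─ 0
   └─ 0
      └─ 1 *
         └─ 1
            ├─ 0 *
            │  └─ 1 *
            └─ 1
               └─ 1 *
Counting every labelled node above: 8.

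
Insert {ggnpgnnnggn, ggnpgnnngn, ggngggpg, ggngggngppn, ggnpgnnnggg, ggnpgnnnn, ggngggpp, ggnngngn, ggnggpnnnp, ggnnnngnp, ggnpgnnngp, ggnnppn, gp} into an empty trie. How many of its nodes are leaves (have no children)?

A leaf is a node with no children — equivalently, the end of a word that is not a proper prefix of any other stored word.
Those words: "ggngggngppn", "ggngggpg", "ggngggpp", "ggnggpnnnp", "ggnngngn", "ggnnnngnp", "ggnnppn", "ggnpgnnnggg", "ggnpgnnnggn", "ggnpgnnngn", "ggnpgnnngp", "ggnpgnnnn", "gp"
Leaf count: 13

13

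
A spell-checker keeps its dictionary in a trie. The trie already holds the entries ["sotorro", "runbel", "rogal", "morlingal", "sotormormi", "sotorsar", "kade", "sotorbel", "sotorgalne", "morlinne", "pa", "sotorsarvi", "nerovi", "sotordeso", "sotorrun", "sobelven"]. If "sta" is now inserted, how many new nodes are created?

2

Walking "sta" from the root, the first 1 characters ("s") follow existing edges; "t" is the first miss.
So 3 − 1 = 2 new nodes.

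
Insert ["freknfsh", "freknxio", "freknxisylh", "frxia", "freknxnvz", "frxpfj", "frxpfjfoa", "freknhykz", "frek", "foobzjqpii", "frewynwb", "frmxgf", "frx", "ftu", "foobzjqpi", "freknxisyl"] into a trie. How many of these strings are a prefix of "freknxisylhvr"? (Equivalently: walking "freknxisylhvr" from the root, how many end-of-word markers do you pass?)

Traverse "freknxisylhvr" character by character; count nodes along the way that are marked as word ends.
Prefixes of the query that are stored words: "frek", "freknxisyl", "freknxisylh"
Count: 3

3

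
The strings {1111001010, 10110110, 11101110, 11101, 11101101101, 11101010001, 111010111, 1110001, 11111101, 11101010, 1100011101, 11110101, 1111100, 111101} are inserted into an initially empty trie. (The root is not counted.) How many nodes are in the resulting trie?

55

Insert word by word; a character creates a node only if that edge doesn't already exist:
  "1111001010" → 10 new (1, 1, 1, 1, 0, 0, 1, 0, 1, 0)
  "10110110" → prefix "1" already present; 7 new (0, 1, 1, 0, 1, 1, 0)
  "11101110" → prefix "111" already present; 5 new (0, 1, 1, 1, 0)
  "11101" → prefix "11101" already present; 0 new (none)
  "11101101101" → prefix "111011" already present; 5 new (0, 1, 1, 0, 1)
  "11101010001" → prefix "11101" already present; 6 new (0, 1, 0, 0, 0, 1)
  "111010111" → prefix "1110101" already present; 2 new (1, 1)
  "1110001" → prefix "1110" already present; 3 new (0, 0, 1)
  "11111101" → prefix "1111" already present; 4 new (1, 1, 0, 1)
  "11101010" → prefix "11101010" already present; 0 new (none)
  "1100011101" → prefix "11" already present; 8 new (0, 0, 0, 1, 1, 1, 0, 1)
  "11110101" → prefix "11110" already present; 3 new (1, 0, 1)
  "1111100" → prefix "11111" already present; 2 new (0, 0)
  "111101" → prefix "111101" already present; 0 new (none)
Total nodes = 10 + 7 + 5 + 0 + 5 + 6 + 2 + 3 + 4 + 0 + 8 + 3 + 2 + 0 = 55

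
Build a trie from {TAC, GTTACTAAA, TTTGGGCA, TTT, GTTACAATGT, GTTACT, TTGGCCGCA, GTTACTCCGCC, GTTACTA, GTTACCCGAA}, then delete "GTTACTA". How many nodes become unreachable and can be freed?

After clearing the end-marker at "GTTACTA", prune upward until reaching a node still needed by another word.
Every node on "GTTACTA" is still needed (e.g. by "GTTACTAAA"), so nothing is freed.
Nodes removed: 0

0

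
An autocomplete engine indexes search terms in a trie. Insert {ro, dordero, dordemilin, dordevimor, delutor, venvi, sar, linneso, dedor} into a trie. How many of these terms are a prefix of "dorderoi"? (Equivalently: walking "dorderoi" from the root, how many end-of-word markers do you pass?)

1

Walk "dorderoi" from the root; an end-of-word marker is hit whenever a stored word is a prefix of "dorderoi".
Prefixes of the query that are stored words: "dordero"
Count: 1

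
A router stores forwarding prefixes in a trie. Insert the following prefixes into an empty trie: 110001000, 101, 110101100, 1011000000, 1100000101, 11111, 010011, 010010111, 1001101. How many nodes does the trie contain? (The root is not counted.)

Count nodes per top-level branch (shared prefixes stored once):
  '0'-branch (010010111, 010011): 10 nodes
  '1'-branch (1001101, 101, 1011000000, 1100000101, 110001000, 110101100, 11111): 37 nodes
Sum: 47

47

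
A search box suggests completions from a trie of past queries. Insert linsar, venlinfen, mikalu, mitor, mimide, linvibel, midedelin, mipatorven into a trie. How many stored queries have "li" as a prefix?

Traverse to the node for "li", then collect every word in that subtree.
Words under "li": linsar, linvibel
Count: 2

2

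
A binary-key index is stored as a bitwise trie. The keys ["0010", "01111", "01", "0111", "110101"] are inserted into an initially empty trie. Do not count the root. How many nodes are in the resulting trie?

Count nodes per top-level branch (shared prefixes stored once):
  '0'-branch (0010, 01, 0111, 01111): 8 nodes
  '1'-branch (110101): 6 nodes
Sum: 14

14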